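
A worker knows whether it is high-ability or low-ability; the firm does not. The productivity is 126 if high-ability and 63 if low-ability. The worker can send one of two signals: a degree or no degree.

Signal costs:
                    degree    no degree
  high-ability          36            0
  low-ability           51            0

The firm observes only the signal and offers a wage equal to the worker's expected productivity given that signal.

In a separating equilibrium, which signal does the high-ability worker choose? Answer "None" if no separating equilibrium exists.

Try high-ability → degree, low-ability → no degree:
  Under separation the firm infers type exactly: degree → high-ability (pays 126), no degree → low-ability (pays 63).
  High-ability: degree gives 126 − 36 = 90; no degree gives 63 − 0 = 63. No deviation. ✓
  Low-ability: no degree gives 63 − 0 = 63; degree gives 126 − 51 = 75. Would deviate. ✗
Try high-ability → no degree, low-ability → degree:
  Under separation the firm infers type exactly: no degree → high-ability (pays 126), degree → low-ability (pays 63).
  High-ability: no degree gives 126 − 0 = 126; degree gives 63 − 36 = 27. No deviation. ✓
  Low-ability: degree gives 63 − 51 = 12; no degree gives 126 − 0 = 126. Would deviate. ✗
Neither assignment is incentive-compatible.

None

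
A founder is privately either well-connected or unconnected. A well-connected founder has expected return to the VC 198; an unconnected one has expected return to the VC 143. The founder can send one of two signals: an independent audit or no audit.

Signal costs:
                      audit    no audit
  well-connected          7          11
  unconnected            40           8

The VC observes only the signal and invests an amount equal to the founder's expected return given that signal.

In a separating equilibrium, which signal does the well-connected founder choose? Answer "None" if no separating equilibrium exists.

Try well-connected → audit, unconnected → no audit:
  If types separate, audit earns payment 198 and no audit earns 143.
  Well-connected: audit gives 198 − 7 = 191; no audit gives 143 − 11 = 132. No deviation. ✓
  Unconnected: no audit gives 143 − 8 = 135; audit gives 198 − 40 = 158. Would deviate. ✗
Try well-connected → no audit, unconnected → audit:
  If types separate, no audit earns payment 198 and audit earns 143.
  Well-connected: no audit gives 198 − 11 = 187; audit gives 143 − 7 = 136. No deviation. ✓
  Unconnected: audit gives 143 − 40 = 103; no audit gives 198 − 8 = 190. Would deviate. ✗
Neither assignment is incentive-compatible.

None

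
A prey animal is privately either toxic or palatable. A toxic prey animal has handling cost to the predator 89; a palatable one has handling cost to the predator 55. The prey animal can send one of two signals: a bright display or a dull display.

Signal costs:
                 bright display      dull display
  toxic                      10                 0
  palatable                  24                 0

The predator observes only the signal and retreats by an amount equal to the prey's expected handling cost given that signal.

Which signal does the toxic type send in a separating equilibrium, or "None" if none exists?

None

Try toxic → bright display, palatable → dull display:
  If types separate, bright display earns payment 89 and dull display earns 55.
  Toxic: bright display gives 89 − 10 = 79; dull display gives 55 − 0 = 55. No deviation. ✓
  Palatable: dull display gives 55 − 0 = 55; bright display gives 89 − 24 = 65. Would deviate. ✗
Try toxic → dull display, palatable → bright display:
  If types separate, dull display earns payment 89 and bright display earns 55.
  Toxic: dull display gives 89 − 0 = 89; bright display gives 55 − 10 = 45. No deviation. ✓
  Palatable: bright display gives 55 − 24 = 31; dull display gives 89 − 0 = 89. Would deviate. ✗
Neither assignment is incentive-compatible.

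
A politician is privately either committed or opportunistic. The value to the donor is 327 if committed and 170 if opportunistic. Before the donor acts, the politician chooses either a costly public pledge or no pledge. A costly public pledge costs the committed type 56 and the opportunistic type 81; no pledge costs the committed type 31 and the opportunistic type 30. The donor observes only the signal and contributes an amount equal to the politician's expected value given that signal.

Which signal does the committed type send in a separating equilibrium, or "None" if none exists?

Try committed → pledge, opportunistic → no pledge:
  If types separate, pledge earns payment 327 and no pledge earns 170.
  Committed: pledge gives 327 − 56 = 271; no pledge gives 170 − 31 = 139. No deviation. ✓
  Opportunistic: no pledge gives 170 − 30 = 140; pledge gives 327 − 81 = 246. Would deviate. ✗
Try committed → no pledge, opportunistic → pledge:
  If types separate, no pledge earns payment 327 and pledge earns 170.
  Committed: no pledge gives 327 − 31 = 296; pledge gives 170 − 56 = 114. No deviation. ✓
  Opportunistic: pledge gives 170 − 81 = 89; no pledge gives 327 − 30 = 297. Would deviate. ✗
Neither assignment is incentive-compatible.

None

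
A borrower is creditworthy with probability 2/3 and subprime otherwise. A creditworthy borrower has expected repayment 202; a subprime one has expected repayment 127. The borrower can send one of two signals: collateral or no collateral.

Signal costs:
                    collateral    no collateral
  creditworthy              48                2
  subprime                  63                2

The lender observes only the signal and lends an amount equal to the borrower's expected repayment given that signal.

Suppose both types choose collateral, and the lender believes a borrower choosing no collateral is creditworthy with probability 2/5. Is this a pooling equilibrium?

At the pooled signal (collateral) the lender holds the prior 2/3 and pays 2/3·202 + 1/3·127 = 177. Off-path (no collateral) belief 2/5 gives 2/5·202 + 3/5·127 = 157.
Creditworthy: collateral gives 177 − 48 = 129; no collateral gives 157 − 2 = 155. Deviates. ✗
Subprime: collateral gives 177 − 63 = 114; no collateral gives 157 − 2 = 155. Deviates. ✗

No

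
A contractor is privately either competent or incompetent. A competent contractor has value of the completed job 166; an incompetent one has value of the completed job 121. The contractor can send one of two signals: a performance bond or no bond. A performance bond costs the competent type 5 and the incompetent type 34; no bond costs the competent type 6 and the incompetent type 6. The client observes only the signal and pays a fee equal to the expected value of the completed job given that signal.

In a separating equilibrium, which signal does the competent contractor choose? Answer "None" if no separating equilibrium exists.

None

Try competent → bond, incompetent → no bond:
  Under separation the client infers type exactly: bond → competent (pays 166), no bond → incompetent (pays 121).
  Competent: bond gives 166 − 5 = 161; no bond gives 121 − 6 = 115. No deviation. ✓
  Incompetent: no bond gives 121 − 6 = 115; bond gives 166 − 34 = 132. Would deviate. ✗
Try competent → no bond, incompetent → bond:
  Under separation the client infers type exactly: no bond → competent (pays 166), bond → incompetent (pays 121).
  Competent: no bond gives 166 − 6 = 160; bond gives 121 − 5 = 116. No deviation. ✓
  Incompetent: bond gives 121 − 34 = 87; no bond gives 166 − 6 = 160. Would deviate. ✗
Neither assignment is incentive-compatible.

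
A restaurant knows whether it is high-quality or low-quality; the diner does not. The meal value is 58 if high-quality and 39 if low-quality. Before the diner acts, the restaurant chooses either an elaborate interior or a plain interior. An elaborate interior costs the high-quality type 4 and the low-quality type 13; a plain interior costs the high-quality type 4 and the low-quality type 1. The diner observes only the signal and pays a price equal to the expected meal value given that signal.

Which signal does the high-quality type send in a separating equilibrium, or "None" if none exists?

None

Try high-quality → elaborate interior, low-quality → plain interior:
  Under separation the diner infers type exactly: elaborate interior → high-quality (pays 58), plain interior → low-quality (pays 39).
  High-quality: elaborate interior gives 58 − 4 = 54; plain interior gives 39 − 4 = 35. No deviation. ✓
  Low-quality: plain interior gives 39 − 1 = 38; elaborate interior gives 58 − 13 = 45. Would deviate. ✗
Try high-quality → plain interior, low-quality → elaborate interior:
  Under separation the diner infers type exactly: plain interior → high-quality (pays 58), elaborate interior → low-quality (pays 39).
  High-quality: plain interior gives 58 − 4 = 54; elaborate interior gives 39 − 4 = 35. No deviation. ✓
  Low-quality: elaborate interior gives 39 − 13 = 26; plain interior gives 58 − 1 = 57. Would deviate. ✗
Neither assignment is incentive-compatible.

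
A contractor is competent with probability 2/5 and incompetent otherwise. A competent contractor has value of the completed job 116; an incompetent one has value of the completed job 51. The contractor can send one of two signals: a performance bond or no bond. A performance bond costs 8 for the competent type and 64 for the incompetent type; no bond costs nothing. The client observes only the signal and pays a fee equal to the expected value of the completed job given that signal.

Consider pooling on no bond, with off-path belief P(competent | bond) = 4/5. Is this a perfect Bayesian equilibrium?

At the pooled signal (no bond) the client holds the prior 2/5 and pays 2/5·116 + 3/5·51 = 77. Off-path (bond) belief 4/5 gives 4/5·116 + 1/5·51 = 103.
Competent: no bond gives 77 − 0 = 77; bond gives 103 − 8 = 95. Deviates. ✗
Incompetent: no bond gives 77 − 0 = 77; bond gives 103 − 64 = 39. Stays. ✓

No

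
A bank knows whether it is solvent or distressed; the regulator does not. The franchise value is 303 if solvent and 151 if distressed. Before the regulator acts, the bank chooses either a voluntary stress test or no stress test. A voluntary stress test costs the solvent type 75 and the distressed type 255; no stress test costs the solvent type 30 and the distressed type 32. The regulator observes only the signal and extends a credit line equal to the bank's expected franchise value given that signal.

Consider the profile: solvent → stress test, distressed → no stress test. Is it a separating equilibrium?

Under separation the regulator infers type exactly: stress test → solvent (pays 303), no stress test → distressed (pays 151).
Solvent: stress test gives 303 − 75 = 228; no stress test gives 151 − 30 = 121. No deviation. ✓
Distressed: no stress test gives 151 − 32 = 119; stress test gives 303 − 255 = 48. No deviation. ✓
Both incentive constraints hold.

Yes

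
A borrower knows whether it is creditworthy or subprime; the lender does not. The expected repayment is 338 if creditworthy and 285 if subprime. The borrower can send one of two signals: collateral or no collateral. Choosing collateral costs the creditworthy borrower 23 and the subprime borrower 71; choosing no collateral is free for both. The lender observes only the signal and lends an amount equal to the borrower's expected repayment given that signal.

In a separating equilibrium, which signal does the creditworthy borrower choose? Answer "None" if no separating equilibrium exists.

Try creditworthy → collateral, subprime → no collateral:
  Under separation the lender infers type exactly: collateral → creditworthy (pays 338), no collateral → subprime (pays 285).
  Creditworthy: collateral gives 338 − 23 = 315; no collateral gives 285 − 0 = 285. No deviation. ✓
  Subprime: no collateral gives 285 − 0 = 285; collateral gives 338 − 71 = 267. No deviation. ✓
Both hold — the creditworthy type sends collateral.

collateral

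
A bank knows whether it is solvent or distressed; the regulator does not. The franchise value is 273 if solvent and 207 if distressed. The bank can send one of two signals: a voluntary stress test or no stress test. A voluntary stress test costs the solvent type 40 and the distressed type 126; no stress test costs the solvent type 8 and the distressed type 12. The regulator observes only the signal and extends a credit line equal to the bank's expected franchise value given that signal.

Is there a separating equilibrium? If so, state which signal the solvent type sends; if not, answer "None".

stress test

Try solvent → stress test, distressed → no stress test:
  If types separate, stress test earns payment 273 and no stress test earns 207.
  Solvent: stress test gives 273 − 40 = 233; no stress test gives 207 − 8 = 199. No deviation. ✓
  Distressed: no stress test gives 207 − 12 = 195; stress test gives 273 − 126 = 147. No deviation. ✓
Both hold — the solvent type sends stress test.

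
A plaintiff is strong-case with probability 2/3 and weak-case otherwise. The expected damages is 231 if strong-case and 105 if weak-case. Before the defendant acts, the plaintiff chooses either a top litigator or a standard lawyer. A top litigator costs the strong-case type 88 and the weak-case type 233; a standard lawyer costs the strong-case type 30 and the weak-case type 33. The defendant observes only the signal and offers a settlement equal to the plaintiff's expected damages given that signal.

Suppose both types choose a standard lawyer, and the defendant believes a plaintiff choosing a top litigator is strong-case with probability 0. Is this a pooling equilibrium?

At the pooled signal (standard lawyer) the defendant holds the prior 2/3 and pays 2/3·231 + 1/3·105 = 189. Off-path (top litigator) belief 0 gives 0·231 + 1·105 = 105.
Strong-case: standard lawyer gives 189 − 30 = 159; top litigator gives 105 − 88 = 17. Stays. ✓
Weak-case: standard lawyer gives 189 − 33 = 156; top litigator gives 105 − 233 = -128. Stays. ✓

Yes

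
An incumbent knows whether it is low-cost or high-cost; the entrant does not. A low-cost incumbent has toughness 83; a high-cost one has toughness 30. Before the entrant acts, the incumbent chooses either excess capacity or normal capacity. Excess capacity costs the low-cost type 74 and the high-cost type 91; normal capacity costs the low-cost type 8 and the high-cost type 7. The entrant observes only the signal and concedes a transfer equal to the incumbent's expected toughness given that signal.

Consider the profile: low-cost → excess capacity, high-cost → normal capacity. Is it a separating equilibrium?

No

If types separate, excess capacity earns payment 83 and normal capacity earns 30.
Low-cost: excess capacity gives 83 − 74 = 9; normal capacity gives 30 − 8 = 22. Would deviate. ✗
High-cost: normal capacity gives 30 − 7 = 23; excess capacity gives 83 − 91 = -8. No deviation. ✓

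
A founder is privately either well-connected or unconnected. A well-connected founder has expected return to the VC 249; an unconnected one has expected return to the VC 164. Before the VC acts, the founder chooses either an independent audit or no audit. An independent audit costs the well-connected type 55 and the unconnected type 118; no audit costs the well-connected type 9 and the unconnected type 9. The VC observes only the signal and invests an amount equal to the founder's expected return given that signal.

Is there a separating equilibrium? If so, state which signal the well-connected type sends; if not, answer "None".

Try well-connected → audit, unconnected → no audit:
  If types separate, audit earns payment 249 and no audit earns 164.
  Well-connected: audit gives 249 − 55 = 194; no audit gives 164 − 9 = 155. No deviation. ✓
  Unconnected: no audit gives 164 − 9 = 155; audit gives 249 − 118 = 131. No deviation. ✓
Both hold — the well-connected type sends audit.

audit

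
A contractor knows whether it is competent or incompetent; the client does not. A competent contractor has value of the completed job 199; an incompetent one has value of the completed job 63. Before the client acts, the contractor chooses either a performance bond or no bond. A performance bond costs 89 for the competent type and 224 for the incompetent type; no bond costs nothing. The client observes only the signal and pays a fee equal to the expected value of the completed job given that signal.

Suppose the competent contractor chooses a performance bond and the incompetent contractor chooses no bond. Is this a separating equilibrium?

Yes

Under separation the client infers type exactly: bond → competent (pays 199), no bond → incompetent (pays 63).
Competent: bond gives 199 − 89 = 110; no bond gives 63 − 0 = 63. No deviation. ✓
Incompetent: no bond gives 63 − 0 = 63; bond gives 199 − 224 = -25. No deviation. ✓
Neither type gains from mimicking the other.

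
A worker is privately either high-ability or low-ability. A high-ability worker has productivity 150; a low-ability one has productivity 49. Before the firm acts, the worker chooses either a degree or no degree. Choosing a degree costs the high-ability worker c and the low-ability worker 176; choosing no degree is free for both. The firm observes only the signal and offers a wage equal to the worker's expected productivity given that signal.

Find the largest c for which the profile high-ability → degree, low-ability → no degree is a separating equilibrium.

Under separation: degree → high-ability (pays 150); no degree → low-ability (pays 49).
Low-ability: 49 − 0 = 49 ≥ 150 − 176 = -26. Holds regardless of c. ✓
High-ability: 150 − c ≥ 49 − 0, so c ≤ 150 − 49 = 101.

101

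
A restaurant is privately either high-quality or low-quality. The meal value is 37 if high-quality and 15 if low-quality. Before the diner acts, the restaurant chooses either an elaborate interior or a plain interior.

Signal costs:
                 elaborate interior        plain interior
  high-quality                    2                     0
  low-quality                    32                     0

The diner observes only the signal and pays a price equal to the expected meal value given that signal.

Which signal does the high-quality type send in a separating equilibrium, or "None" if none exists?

Try high-quality → elaborate interior, low-quality → plain interior:
  If types separate, elaborate interior earns payment 37 and plain interior earns 15.
  High-quality: elaborate interior gives 37 − 2 = 35; plain interior gives 15 − 0 = 15. No deviation. ✓
  Low-quality: plain interior gives 15 − 0 = 15; elaborate interior gives 37 − 32 = 5. No deviation. ✓
Both hold — the high-quality type sends elaborate interior.

elaborate interior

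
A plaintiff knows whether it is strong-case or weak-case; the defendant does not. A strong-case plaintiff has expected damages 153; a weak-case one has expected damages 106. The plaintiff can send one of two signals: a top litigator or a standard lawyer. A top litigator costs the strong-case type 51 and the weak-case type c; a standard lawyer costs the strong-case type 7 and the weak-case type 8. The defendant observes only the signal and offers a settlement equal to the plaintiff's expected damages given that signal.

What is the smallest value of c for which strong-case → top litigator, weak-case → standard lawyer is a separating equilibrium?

55

Under separation: top litigator → strong-case (pays 153); standard lawyer → weak-case (pays 106).
Strong-case: 153 − 51 = 102 ≥ 106 − 7 = 99. Holds regardless of c. ✓
Weak-case: 106 − 8 ≥ 153 − c, so c ≥ 153 − 98 = 55.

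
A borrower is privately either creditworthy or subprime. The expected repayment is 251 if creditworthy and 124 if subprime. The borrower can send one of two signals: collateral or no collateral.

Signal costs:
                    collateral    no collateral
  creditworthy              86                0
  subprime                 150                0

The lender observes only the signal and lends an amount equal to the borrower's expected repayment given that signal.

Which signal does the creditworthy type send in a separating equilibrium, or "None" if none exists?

Try creditworthy → collateral, subprime → no collateral:
  If types separate, collateral earns payment 251 and no collateral earns 124.
  Creditworthy: collateral gives 251 − 86 = 165; no collateral gives 124 − 0 = 124. No deviation. ✓
  Subprime: no collateral gives 124 − 0 = 124; collateral gives 251 − 150 = 101. No deviation. ✓
Both hold — the creditworthy type sends collateral.

collateral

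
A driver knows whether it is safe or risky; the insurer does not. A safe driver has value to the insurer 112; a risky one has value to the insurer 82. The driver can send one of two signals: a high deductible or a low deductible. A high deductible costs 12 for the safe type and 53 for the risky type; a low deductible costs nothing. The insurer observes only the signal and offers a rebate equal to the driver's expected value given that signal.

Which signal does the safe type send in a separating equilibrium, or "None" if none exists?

Try safe → high deductible, risky → low deductible:
  If types separate, high deductible earns payment 112 and low deductible earns 82.
  Safe: high deductible gives 112 − 12 = 100; low deductible gives 82 − 0 = 82. No deviation. ✓
  Risky: low deductible gives 82 − 0 = 82; high deductible gives 112 − 53 = 59. No deviation. ✓
Both hold — the safe type sends high deductible.

high deductible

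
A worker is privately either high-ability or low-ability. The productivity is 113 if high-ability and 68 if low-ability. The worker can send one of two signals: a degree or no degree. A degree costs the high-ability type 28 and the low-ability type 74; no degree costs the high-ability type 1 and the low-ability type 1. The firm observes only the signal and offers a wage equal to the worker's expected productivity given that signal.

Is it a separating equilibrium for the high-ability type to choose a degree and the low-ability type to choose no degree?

Yes

If types separate, degree earns payment 113 and no degree earns 68.
High-ability: degree gives 113 − 28 = 85; no degree gives 68 − 1 = 67. No deviation. ✓
Low-ability: no degree gives 68 − 1 = 67; degree gives 113 − 74 = 39. No deviation. ✓
Both incentive constraints hold.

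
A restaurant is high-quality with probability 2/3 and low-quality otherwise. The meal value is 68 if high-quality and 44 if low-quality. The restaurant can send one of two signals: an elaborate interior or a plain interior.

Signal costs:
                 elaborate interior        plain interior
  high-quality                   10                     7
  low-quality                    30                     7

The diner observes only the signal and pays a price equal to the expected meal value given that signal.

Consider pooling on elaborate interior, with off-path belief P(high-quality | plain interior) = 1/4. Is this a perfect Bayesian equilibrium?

No

At the pooled signal (elaborate interior) the diner holds the prior 2/3 and pays 2/3·68 + 1/3·44 = 60. Off-path (plain interior) belief 1/4 gives 1/4·68 + 3/4·44 = 50.
High-quality: elaborate interior gives 60 − 10 = 50; plain interior gives 50 − 7 = 43. Stays. ✓
Low-quality: elaborate interior gives 60 − 30 = 30; plain interior gives 50 − 7 = 43. Deviates. ✗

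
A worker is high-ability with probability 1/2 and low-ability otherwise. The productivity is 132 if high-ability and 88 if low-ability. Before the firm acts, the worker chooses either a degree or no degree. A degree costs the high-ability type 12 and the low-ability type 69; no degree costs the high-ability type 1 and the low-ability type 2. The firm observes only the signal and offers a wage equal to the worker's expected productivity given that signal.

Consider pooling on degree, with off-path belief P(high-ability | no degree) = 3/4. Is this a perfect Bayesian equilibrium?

At the pooled signal (degree) the firm holds the prior 1/2 and pays 1/2·132 + 1/2·88 = 110. Off-path (no degree) belief 3/4 gives 3/4·132 + 1/4·88 = 121.
High-ability: degree gives 110 − 12 = 98; no degree gives 121 − 1 = 120. Deviates. ✗
Low-ability: degree gives 110 − 69 = 41; no degree gives 121 − 2 = 119. Deviates. ✗

No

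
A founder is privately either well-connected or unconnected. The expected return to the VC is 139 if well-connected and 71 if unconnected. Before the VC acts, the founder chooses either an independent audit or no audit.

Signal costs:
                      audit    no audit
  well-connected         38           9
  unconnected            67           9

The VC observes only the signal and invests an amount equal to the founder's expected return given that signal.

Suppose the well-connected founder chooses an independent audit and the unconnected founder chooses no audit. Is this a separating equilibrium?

No

If types separate, audit earns payment 139 and no audit earns 71.
Well-connected: audit gives 139 − 38 = 101; no audit gives 71 − 9 = 62. No deviation. ✓
Unconnected: no audit gives 71 − 9 = 62; audit gives 139 − 67 = 72. Would deviate. ✗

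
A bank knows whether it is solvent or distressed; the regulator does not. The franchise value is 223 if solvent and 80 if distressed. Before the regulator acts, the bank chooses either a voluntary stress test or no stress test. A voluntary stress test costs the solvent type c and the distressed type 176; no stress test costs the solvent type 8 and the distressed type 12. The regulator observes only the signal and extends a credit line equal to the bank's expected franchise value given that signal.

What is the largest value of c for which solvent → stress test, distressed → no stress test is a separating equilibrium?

Under separation: stress test → solvent (pays 223); no stress test → distressed (pays 80).
Distressed: 80 − 12 = 68 ≥ 223 − 176 = 47. Holds regardless of c. ✓
Solvent: 223 − c ≥ 80 − 8, so c ≤ 223 − 72 = 151.

151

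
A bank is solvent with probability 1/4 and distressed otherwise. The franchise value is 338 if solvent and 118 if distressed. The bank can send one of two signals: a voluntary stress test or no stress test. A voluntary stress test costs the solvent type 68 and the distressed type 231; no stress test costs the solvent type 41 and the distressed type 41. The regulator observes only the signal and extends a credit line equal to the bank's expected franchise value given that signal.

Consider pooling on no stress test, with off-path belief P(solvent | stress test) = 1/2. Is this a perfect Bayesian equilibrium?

At the pooled signal (no stress test) the regulator holds the prior 1/4 and pays 1/4·338 + 3/4·118 = 173. Off-path (stress test) belief 1/2 gives 1/2·338 + 1/2·118 = 228.
Solvent: no stress test gives 173 − 41 = 132; stress test gives 228 − 68 = 160. Deviates. ✗
Distressed: no stress test gives 173 − 41 = 132; stress test gives 228 − 231 = -3. Stays. ✓

No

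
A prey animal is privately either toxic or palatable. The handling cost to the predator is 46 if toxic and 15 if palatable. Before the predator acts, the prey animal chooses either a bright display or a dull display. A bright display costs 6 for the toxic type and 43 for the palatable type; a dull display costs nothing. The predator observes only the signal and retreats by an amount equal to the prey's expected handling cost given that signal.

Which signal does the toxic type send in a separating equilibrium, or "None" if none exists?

bright display

Try toxic → bright display, palatable → dull display:
  Under separation the predator infers type exactly: bright display → toxic (pays 46), dull display → palatable (pays 15).
  Toxic: bright display gives 46 − 6 = 40; dull display gives 15 − 0 = 15. No deviation. ✓
  Palatable: dull display gives 15 − 0 = 15; bright display gives 46 − 43 = 3. No deviation. ✓
Both hold — the toxic type sends bright display.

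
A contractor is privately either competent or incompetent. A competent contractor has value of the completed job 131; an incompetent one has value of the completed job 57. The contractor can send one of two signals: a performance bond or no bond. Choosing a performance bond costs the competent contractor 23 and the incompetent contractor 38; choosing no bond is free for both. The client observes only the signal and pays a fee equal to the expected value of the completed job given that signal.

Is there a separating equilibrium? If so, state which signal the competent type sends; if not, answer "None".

Try competent → bond, incompetent → no bond:
  Under separation the client infers type exactly: bond → competent (pays 131), no bond → incompetent (pays 57).
  Competent: bond gives 131 − 23 = 108; no bond gives 57 − 0 = 57. No deviation. ✓
  Incompetent: no bond gives 57 − 0 = 57; bond gives 131 − 38 = 93. Would deviate. ✗
Try competent → no bond, incompetent → bond:
  Under separation the client infers type exactly: no bond → competent (pays 131), bond → incompetent (pays 57).
  Competent: no bond gives 131 − 0 = 131; bond gives 57 − 23 = 34. No deviation. ✓
  Incompetent: bond gives 57 − 38 = 19; no bond gives 131 − 0 = 131. Would deviate. ✗
Neither assignment is incentive-compatible.

None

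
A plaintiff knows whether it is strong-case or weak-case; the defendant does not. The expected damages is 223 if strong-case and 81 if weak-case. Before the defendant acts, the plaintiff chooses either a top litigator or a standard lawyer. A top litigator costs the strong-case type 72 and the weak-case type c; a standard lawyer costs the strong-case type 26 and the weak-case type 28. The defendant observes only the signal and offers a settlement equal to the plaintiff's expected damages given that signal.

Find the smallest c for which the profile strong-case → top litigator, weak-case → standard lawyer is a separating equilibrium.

170

Under separation: top litigator → strong-case (pays 223); standard lawyer → weak-case (pays 81).
Strong-case: 223 − 72 = 151 ≥ 81 − 26 = 55. Holds regardless of c. ✓
Weak-case: 81 − 28 ≥ 223 − c, so c ≥ 223 − 53 = 170.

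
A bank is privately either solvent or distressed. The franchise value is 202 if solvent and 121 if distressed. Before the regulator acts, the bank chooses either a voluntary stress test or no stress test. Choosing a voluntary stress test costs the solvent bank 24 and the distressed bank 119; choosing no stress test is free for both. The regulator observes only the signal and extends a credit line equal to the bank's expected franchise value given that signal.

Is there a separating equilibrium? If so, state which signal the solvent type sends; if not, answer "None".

stress test

Try solvent → stress test, distressed → no stress test:
  If types separate, stress test earns payment 202 and no stress test earns 121.
  Solvent: stress test gives 202 − 24 = 178; no stress test gives 121 − 0 = 121. No deviation. ✓
  Distressed: no stress test gives 121 − 0 = 121; stress test gives 202 − 119 = 83. No deviation. ✓
Both hold — the solvent type sends stress test.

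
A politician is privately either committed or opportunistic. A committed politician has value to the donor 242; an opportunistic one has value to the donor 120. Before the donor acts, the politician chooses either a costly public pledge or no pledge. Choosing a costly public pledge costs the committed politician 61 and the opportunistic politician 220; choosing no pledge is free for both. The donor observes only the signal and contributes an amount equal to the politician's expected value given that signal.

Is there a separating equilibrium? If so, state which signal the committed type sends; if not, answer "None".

Try committed → pledge, opportunistic → no pledge:
  If types separate, pledge earns payment 242 and no pledge earns 120.
  Committed: pledge gives 242 − 61 = 181; no pledge gives 120 − 0 = 120. No deviation. ✓
  Opportunistic: no pledge gives 120 − 0 = 120; pledge gives 242 − 220 = 22. No deviation. ✓
Both hold — the committed type sends pledge.

pledge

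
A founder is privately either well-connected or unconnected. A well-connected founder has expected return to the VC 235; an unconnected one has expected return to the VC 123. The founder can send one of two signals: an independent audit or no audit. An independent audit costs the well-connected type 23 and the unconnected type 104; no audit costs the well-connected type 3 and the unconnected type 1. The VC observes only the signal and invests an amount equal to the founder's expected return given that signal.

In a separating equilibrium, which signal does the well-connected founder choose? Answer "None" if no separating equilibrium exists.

None

Try well-connected → audit, unconnected → no audit:
  If types separate, audit earns payment 235 and no audit earns 123.
  Well-connected: audit gives 235 − 23 = 212; no audit gives 123 − 3 = 120. No deviation. ✓
  Unconnected: no audit gives 123 − 1 = 122; audit gives 235 − 104 = 131. Would deviate. ✗
Try well-connected → no audit, unconnected → audit:
  If types separate, no audit earns payment 235 and audit earns 123.
  Well-connected: no audit gives 235 − 3 = 232; audit gives 123 − 23 = 100. No deviation. ✓
  Unconnected: audit gives 123 − 104 = 19; no audit gives 235 − 1 = 234. Would deviate. ✗
Neither assignment is incentive-compatible.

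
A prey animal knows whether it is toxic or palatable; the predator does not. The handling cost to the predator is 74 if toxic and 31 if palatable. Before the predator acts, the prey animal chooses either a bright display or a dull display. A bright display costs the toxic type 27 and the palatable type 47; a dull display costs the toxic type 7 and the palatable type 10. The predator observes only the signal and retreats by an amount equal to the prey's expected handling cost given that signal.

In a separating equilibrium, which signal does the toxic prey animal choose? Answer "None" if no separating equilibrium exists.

Try toxic → bright display, palatable → dull display:
  If types separate, bright display earns payment 74 and dull display earns 31.
  Toxic: bright display gives 74 − 27 = 47; dull display gives 31 − 7 = 24. No deviation. ✓
  Palatable: dull display gives 31 − 10 = 21; bright display gives 74 − 47 = 27. Would deviate. ✗
Try toxic → dull display, palatable → bright display:
  If types separate, dull display earns payment 74 and bright display earns 31.
  Toxic: dull display gives 74 − 7 = 67; bright display gives 31 − 27 = 4. No deviation. ✓
  Palatable: bright display gives 31 − 47 = -16; dull display gives 74 − 10 = 64. Would deviate. ✗
Neither assignment is incentive-compatible.

None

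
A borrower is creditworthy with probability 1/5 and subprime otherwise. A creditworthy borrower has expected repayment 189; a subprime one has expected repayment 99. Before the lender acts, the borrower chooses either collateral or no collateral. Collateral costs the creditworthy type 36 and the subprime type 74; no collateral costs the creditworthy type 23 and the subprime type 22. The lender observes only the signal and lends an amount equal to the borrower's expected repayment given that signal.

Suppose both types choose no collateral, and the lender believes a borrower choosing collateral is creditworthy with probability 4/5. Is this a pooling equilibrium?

No

On the equilibrium path (no collateral) the lender holds the prior 1/5 and pays 1/5·189 + 4/5·99 = 117. Off-path (collateral) belief 4/5 gives 4/5·189 + 1/5·99 = 171.
Creditworthy: no collateral gives 117 − 23 = 94; collateral gives 171 − 36 = 135. Deviates. ✗
Subprime: no collateral gives 117 − 22 = 95; collateral gives 171 − 74 = 97. Deviates. ✗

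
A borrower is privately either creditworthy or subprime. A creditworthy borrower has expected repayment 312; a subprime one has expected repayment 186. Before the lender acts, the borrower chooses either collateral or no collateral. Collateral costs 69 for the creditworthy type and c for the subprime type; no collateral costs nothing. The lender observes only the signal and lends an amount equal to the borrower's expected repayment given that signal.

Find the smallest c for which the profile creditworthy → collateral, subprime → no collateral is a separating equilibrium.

126

Under separation: collateral → creditworthy (pays 312); no collateral → subprime (pays 186).
Creditworthy: 312 − 69 = 243 ≥ 186 − 0 = 186. Holds regardless of c. ✓
Subprime: 186 − 0 ≥ 312 − c, so c ≥ 312 − 186 = 126.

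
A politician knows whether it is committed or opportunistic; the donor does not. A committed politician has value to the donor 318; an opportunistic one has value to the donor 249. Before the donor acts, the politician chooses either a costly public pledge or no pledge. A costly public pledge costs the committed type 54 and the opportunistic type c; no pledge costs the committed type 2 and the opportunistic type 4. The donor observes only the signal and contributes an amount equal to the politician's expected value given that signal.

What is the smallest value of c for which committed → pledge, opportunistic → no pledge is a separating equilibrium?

Under separation: pledge → committed (pays 318); no pledge → opportunistic (pays 249).
Committed: 318 − 54 = 264 ≥ 249 − 2 = 247. Holds regardless of c. ✓
Opportunistic: 249 − 4 ≥ 318 − c, so c ≥ 318 − 245 = 73.

73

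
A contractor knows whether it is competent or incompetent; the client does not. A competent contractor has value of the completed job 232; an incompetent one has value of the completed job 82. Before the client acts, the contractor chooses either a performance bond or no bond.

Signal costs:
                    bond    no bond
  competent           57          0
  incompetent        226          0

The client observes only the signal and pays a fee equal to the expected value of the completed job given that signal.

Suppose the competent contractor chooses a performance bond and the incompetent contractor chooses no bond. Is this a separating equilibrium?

If types separate, bond earns payment 232 and no bond earns 82.
Competent: bond gives 232 − 57 = 175; no bond gives 82 − 0 = 82. No deviation. ✓
Incompetent: no bond gives 82 − 0 = 82; bond gives 232 − 226 = 6. No deviation. ✓
Both incentive constraints hold.

Yes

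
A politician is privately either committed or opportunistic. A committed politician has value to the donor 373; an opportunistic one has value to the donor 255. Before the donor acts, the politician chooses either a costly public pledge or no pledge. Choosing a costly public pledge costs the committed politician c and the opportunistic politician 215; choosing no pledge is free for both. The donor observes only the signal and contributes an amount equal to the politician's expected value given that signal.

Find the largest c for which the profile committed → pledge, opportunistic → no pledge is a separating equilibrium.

118

Under separation: pledge → committed (pays 373); no pledge → opportunistic (pays 255).
Opportunistic: 255 − 0 = 255 ≥ 373 − 215 = 158. Holds regardless of c. ✓
Committed: 373 − c ≥ 255 − 0, so c ≤ 373 − 255 = 118.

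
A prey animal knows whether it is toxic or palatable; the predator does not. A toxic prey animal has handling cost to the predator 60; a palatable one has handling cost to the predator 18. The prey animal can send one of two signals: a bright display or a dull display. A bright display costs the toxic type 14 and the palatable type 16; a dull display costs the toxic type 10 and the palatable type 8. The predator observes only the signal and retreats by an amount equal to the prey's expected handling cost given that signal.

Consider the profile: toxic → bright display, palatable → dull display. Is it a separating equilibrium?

Under separation the predator infers type exactly: bright display → toxic (pays 60), dull display → palatable (pays 18).
Toxic: bright display gives 60 − 14 = 46; dull display gives 18 − 10 = 8. No deviation. ✓
Palatable: dull display gives 18 − 8 = 10; bright display gives 60 − 16 = 44. Would deviate. ✗

No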